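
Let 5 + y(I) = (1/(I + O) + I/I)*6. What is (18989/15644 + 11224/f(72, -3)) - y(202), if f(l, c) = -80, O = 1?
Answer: -2224850143/15878660 ≈ -140.12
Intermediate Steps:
y(I) = 1 + 6/(1 + I) (y(I) = -5 + (1/(I + 1) + I/I)*6 = -5 + (1/(1 + I) + 1)*6 = -5 + (1 + 1/(1 + I))*6 = -5 + (6 + 6/(1 + I)) = 1 + 6/(1 + I))
(18989/15644 + 11224/f(72, -3)) - y(202) = (18989/15644 + 11224/(-80)) - (7 + 202)/(1 + 202) = (18989*(1/15644) + 11224*(-1/80)) - 209/203 = (18989/15644 - 1403/10) - 209/203 = -10879321/78220 - 1*209/203 = -10879321/78220 - 209/203 = -2224850143/15878660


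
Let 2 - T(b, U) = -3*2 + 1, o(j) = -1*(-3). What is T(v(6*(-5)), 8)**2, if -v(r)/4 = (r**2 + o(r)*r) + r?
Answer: 49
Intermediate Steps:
o(j) = 3
v(r) = -16*r - 4*r**2 (v(r) = -4*((r**2 + 3*r) + r) = -4*(r**2 + 4*r) = -16*r - 4*r**2)
T(b, U) = 7 (T(b, U) = 2 - (-3*2 + 1) = 2 - (-6 + 1) = 2 - 1*(-5) = 2 + 5 = 7)
T(v(6*(-5)), 8)**2 = 7**2 = 49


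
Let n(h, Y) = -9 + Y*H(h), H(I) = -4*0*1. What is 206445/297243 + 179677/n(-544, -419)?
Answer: -1977995278/99081 ≈ -19963.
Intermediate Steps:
H(I) = 0 (H(I) = 0*1 = 0)
n(h, Y) = -9 (n(h, Y) = -9 + Y*0 = -9 + 0 = -9)
206445/297243 + 179677/n(-544, -419) = 206445/297243 + 179677/(-9) = 206445*(1/297243) + 179677*(-⅑) = 68815/99081 - 179677/9 = -1977995278/99081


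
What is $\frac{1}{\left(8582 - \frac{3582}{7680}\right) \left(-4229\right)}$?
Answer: $- \frac{1280}{46452871127} \approx -2.7555 \cdot 10^{-8}$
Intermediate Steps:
$\frac{1}{\left(8582 - \frac{3582}{7680}\right) \left(-4229\right)} = \frac{1}{8582 - \frac{597}{1280}} \left(- \frac{1}{4229}\right) = \frac{1}{\frac{10984363}{1280}} \left(- \frac{1}{4229}\right) = \frac{1280}{10984363} \left(- \frac{1}{4229}\right) = - \frac{1280}{46452871127}$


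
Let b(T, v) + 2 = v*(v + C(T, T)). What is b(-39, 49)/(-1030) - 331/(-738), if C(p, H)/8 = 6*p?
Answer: 16566433/190035 ≈ 87.176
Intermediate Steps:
C(p, H) = 48*p (C(p, H) = 8*(6*p) = 48*p)
b(T, v) = -2 + v*(v + 48*T)
b(-39, 49)/(-1030) - 331/(-738) = (-2 + 49² + 48*(-39)*49)/(-1030) - 331/(-738) = (-2 + 2401 - 91728)*(-1/1030) - 331*(-1/738) = -89329*(-1/1030) + 331/738 = 89329/1030 + 331/738 = 16566433/190035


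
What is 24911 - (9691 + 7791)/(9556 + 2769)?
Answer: 307010593/12325 ≈ 24910.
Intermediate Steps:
24911 - (9691 + 7791)/(9556 + 2769) = 24911 - 17482/12325 = 307010593/12325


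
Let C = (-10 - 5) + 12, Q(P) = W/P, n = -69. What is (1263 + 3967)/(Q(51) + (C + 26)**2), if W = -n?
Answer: 44455/4508 ≈ 9.8614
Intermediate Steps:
W = 69 (W = -1*(-69) = 69)
Q(P) = 69/P
C = -3 (C = -15 + 12 = -3)
(1263 + 3967)/(Q(51) + (C + 26)**2) = (1263 + 3967)/(69/51 + (-3 + 26)**2) = 5230/(69*(1/51) + 23**2) = 5230/(23/17 + 529) = 5230/(9016/17) = 5230*(17/9016) = 44455/4508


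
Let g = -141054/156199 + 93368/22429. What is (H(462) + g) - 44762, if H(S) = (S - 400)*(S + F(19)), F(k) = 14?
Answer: -4855930647244/318489761 ≈ -15247.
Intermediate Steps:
H(S) = (-400 + S)*(14 + S) (H(S) = (S - 400)*(S + 14) = (-400 + S)*(14 + S))
g = 1038208006/318489761 (g = -141054*1/156199 + 93368*(1/22429) = -141054/156199 + 8488/2039 = 1038208006/318489761 ≈ 3.2598)
(H(462) + g) - 44762 = ((-5600 + 462**2 - 386*462) + 1038208006/318489761) - 44762 = ((-5600 + 213444 - 178332) + 1038208006/318489761) - 44762 = (29512 + 1038208006/318489761) - 44762 = 9400308034638/318489761 - 44762 = -4855930647244/318489761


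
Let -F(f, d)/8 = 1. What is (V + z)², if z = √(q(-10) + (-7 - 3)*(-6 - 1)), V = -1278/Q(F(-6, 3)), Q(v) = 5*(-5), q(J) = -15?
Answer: 1667659/625 + 2556*√55/25 ≈ 3426.5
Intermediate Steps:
F(f, d) = -8 (F(f, d) = -8*1 = -8)
Q(v) = -25
V = 1278/25 (V = -1278/(-25) = -1278*(-1/25) = 1278/25 ≈ 51.120)
z = √55 (z = √(-15 + (-7 - 3)*(-6 - 1)) = √(-15 - 10*(-7)) = √(-15 + 70) = √55 ≈ 7.4162)
(V + z)² = (1278/25 + √55)²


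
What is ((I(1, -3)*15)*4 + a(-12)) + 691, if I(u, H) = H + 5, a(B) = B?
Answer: 799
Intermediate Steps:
I(u, H) = 5 + H
((I(1, -3)*15)*4 + a(-12)) + 691 = (((5 - 3)*15)*4 - 12) + 691 = ((2*15)*4 - 12) + 691 = (30*4 - 12) + 691 = (120 - 12) + 691 = 108 + 691 = 799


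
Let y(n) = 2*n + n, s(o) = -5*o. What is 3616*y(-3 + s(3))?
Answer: -195264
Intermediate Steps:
y(n) = 3*n
3616*y(-3 + s(3)) = 3616*(3*(-3 - 5*3)) = 3616*(3*(-3 - 15)) = 3616*(3*(-18)) = 3616*(-54) = -195264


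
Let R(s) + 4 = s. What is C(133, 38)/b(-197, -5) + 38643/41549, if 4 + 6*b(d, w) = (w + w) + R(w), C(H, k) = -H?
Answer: 34044891/955627 ≈ 35.626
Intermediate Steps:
R(s) = -4 + s
b(d, w) = -4/3 + w/2 (b(d, w) = -2/3 + ((w + w) + (-4 + w))/6 = -2/3 + (2*w + (-4 + w))/6 = -2/3 + (-4 + 3*w)/6 = -2/3 + (-2/3 + w/2) = -4/3 + w/2)
C(133, 38)/b(-197, -5) + 38643/41549 = (-1*133)/(-4/3 + (1/2)*(-5)) + 38643/41549 = -133/(-4/3 - 5/2) + 38643*(1/41549) = -133/(-23/6) + 38643/41549 = -133*(-6/23) + 38643/41549 = 798/23 + 38643/41549 = 34044891/955627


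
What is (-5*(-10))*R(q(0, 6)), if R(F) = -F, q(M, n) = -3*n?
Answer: 900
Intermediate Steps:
(-5*(-10))*R(q(0, 6)) = (-5*(-10))*(-(-3)*6) = 50*(-1*(-18)) = 50*18 = 900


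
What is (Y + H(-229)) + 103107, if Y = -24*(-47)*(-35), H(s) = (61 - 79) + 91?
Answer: 63700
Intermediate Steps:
H(s) = 73 (H(s) = -18 + 91 = 73)
Y = -39480 (Y = 1128*(-35) = -39480)
(Y + H(-229)) + 103107 = (-39480 + 73) + 103107 = -39407 + 103107 = 63700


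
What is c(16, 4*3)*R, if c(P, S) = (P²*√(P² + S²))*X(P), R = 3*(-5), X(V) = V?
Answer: -1228800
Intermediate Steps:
R = -15
c(P, S) = P³*√(P² + S²) (c(P, S) = (P²*√(P² + S²))*P = P³*√(P² + S²))
c(16, 4*3)*R = (16³*√(16² + (4*3)²))*(-15) = (4096*√(256 + 12²))*(-15) = (4096*√(256 + 144))*(-15) = (4096*√400)*(-15) = (4096*20)*(-15) = 81920*(-15) = -1228800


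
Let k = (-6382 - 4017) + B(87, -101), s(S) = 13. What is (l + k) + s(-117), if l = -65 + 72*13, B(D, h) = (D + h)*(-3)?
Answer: -9473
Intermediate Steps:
B(D, h) = -3*D - 3*h
l = 871 (l = -65 + 936 = 871)
k = -10357 (k = (-6382 - 4017) + (-3*87 - 3*(-101)) = -10399 + (-261 + 303) = -10399 + 42 = -10357)
(l + k) + s(-117) = (871 - 10357) + 13 = -9486 + 13 = -9473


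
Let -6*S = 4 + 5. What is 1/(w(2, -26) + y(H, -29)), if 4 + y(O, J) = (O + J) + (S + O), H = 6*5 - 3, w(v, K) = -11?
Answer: 2/17 ≈ 0.11765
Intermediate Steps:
H = 27 (H = 30 - 3 = 27)
S = -3/2 (S = -(4 + 5)/6 = -⅙*9 = -3/2 ≈ -1.5000)
y(O, J) = -11/2 + J + 2*O (y(O, J) = -4 + ((O + J) + (-3/2 + O)) = -4 + ((J + O) + (-3/2 + O)) = -4 + (-3/2 + J + 2*O) = -11/2 + J + 2*O)
1/(w(2, -26) + y(H, -29)) = 1/(-11 + (-11/2 - 29 + 2*27)) = 1/(-11 + (-11/2 - 29 + 54)) = 1/(-11 + 39/2) = 1/(17/2) = 2/17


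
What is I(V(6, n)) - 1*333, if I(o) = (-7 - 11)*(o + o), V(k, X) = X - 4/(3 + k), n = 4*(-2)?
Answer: -29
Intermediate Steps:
n = -8
I(o) = -36*o
I(V(6, n)) - 1*333 = -36*(-4 + 3*(-8) - 8*6)/(3 + 6) - 1*333 = -36*(-4 - 24 - 48)/9 - 333 = -4*(-76) - 333 = -36*(-76/9) - 333 = 304 - 333 = -29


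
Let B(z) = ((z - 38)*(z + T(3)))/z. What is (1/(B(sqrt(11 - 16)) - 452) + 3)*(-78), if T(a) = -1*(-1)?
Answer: -140006763/598727 + 1677*I*sqrt(5)/598727 ≈ -233.84 + 0.0062631*I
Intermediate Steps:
T(a) = 1
B(z) = (1 + z)*(-38 + z)/z (B(z) = ((z - 38)*(z + 1))/z = ((-38 + z)*(1 + z))/z = ((1 + z)*(-38 + z))/z = (1 + z)*(-38 + z)/z)
(1/(B(sqrt(11 - 16)) - 452) + 3)*(-78) = (1/((-37 + sqrt(11 - 16) - 38/sqrt(11 - 16)) - 452) + 3)*(-78) = (1/((-37 + sqrt(-5) - 38*(-I*sqrt(5)/5)) - 452) + 3)*(-78) = (1/((-37 + I*sqrt(5) - 38*(-I*sqrt(5)/5)) - 452) + 3)*(-78) = (1/((-37 + I*sqrt(5) - (-38)*I*sqrt(5)/5) - 452) + 3)*(-78) = (1/((-37 + I*sqrt(5) + 38*I*sqrt(5)/5) - 452) + 3)*(-78) = (1/((-37 + 43*I*sqrt(5)/5) - 452) + 3)*(-78) = (1/(-489 + 43*I*sqrt(5)/5) + 3)*(-78) = (3 + 1/(-489 + 43*I*sqrt(5)/5))*(-78) = -234 - 78/(-489 + 43*I*sqrt(5)/5)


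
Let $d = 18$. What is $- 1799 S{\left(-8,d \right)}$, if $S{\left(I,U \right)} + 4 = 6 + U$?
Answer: $-35980$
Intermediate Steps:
$S{\left(I,U \right)} = 2 + U$ ($S{\left(I,U \right)} = -4 + \left(6 + U\right) = 2 + U$)
$- 1799 S{\left(-8,d \right)} = - 1799 \left(2 + 18\right) = \left(-1799\right) 20 = -35980$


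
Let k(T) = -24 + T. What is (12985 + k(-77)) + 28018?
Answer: 40902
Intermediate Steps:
(12985 + k(-77)) + 28018 = (12985 + (-24 - 77)) + 28018 = (12985 - 101) + 28018 = 12884 + 28018 = 40902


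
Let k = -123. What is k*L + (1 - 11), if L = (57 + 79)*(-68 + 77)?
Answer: -150562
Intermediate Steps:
L = 1224 (L = 136*9 = 1224)
k*L + (1 - 11) = -123*1224 + (1 - 11) = -150552 - 10 = -150562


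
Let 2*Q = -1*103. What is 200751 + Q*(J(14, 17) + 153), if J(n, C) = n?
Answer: 384301/2 ≈ 1.9215e+5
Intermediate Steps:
Q = -103/2 (Q = (-1*103)/2 = (½)*(-103) = -103/2 ≈ -51.500)
200751 + Q*(J(14, 17) + 153) = 200751 - 103*(14 + 153)/2 = 200751 - 103/2*167 = 200751 - 17201/2 = 384301/2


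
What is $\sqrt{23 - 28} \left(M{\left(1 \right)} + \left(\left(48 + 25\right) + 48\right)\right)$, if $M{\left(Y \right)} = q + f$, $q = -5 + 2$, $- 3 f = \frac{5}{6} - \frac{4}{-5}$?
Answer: $\frac{10571 i \sqrt{5}}{90} \approx 262.64 i$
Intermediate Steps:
$f = - \frac{49}{90}$ ($f = - \frac{\frac{5}{6} - \frac{4}{-5}}{3} = - \frac{5 \cdot \frac{1}{6} - - \frac{4}{5}}{3} = - \frac{\frac{5}{6} + \frac{4}{5}}{3} = \left(- \frac{1}{3}\right) \frac{49}{30} = - \frac{49}{90} \approx -0.54444$)
$q = -3$
$M{\left(Y \right)} = - \frac{319}{90}$ ($M{\left(Y \right)} = -3 - \frac{49}{90} = - \frac{319}{90}$)
$\sqrt{23 - 28} \left(M{\left(1 \right)} + \left(\left(48 + 25\right) + 48\right)\right) = \sqrt{23 - 28} \left(- \frac{319}{90} + \left(\left(48 + 25\right) + 48\right)\right) = \sqrt{-5} \left(- \frac{319}{90} + \left(73 + 48\right)\right) = i \sqrt{5} \left(- \frac{319}{90} + 121\right) = i \sqrt{5} \cdot \frac{10571}{90} = \frac{10571 i \sqrt{5}}{90}$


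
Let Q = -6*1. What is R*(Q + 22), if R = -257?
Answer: -4112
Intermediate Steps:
Q = -6
R*(Q + 22) = -257*(-6 + 22) = -257*16 = -4112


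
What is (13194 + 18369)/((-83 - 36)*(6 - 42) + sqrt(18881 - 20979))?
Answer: 67607946/9177377 - 31563*I*sqrt(2098)/18354754 ≈ 7.3668 - 0.078765*I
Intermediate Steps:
(13194 + 18369)/((-83 - 36)*(6 - 42) + sqrt(18881 - 20979)) = 31563/(-119*(-36) + sqrt(-2098)) = 31563/(4284 + I*sqrt(2098))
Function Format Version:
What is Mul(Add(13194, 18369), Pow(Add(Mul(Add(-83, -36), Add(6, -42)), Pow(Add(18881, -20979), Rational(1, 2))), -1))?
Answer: Add(Rational(67607946, 9177377), Mul(Rational(-31563, 18354754), I, Pow(2098, Rational(1, 2)))) ≈ Add(7.3668, Mul(-0.078765, I))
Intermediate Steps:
Mul(Add(13194, 18369), Pow(Add(Mul(Add(-83, -36), Add(6, -42)), Pow(Add(18881, -20979), Rational(1, 2))), -1)) = Mul(31563, Pow(Add(Mul(-119, -36), Pow(-2098, Rational(1, 2))), -1)) = Mul(31563, Pow(Add(4284, Mul(I, Pow(2098, Rational(1, 2)))), -1))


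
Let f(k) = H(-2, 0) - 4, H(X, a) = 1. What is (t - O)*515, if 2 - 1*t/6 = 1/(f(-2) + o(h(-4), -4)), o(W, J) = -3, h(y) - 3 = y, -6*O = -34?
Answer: 11330/3 ≈ 3776.7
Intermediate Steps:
O = 17/3 (O = -1/6*(-34) = 17/3 ≈ 5.6667)
h(y) = 3 + y
f(k) = -3 (f(k) = 1 - 4 = -3)
t = 13 (t = 12 - 6/(-3 - 3) = 12 - 6/(-6) = 12 - 6*(-1/6) = 12 + 1 = 13)
(t - O)*515 = (13 - 1*17/3)*515 = (13 - 17/3)*515 = (22/3)*515 = 11330/3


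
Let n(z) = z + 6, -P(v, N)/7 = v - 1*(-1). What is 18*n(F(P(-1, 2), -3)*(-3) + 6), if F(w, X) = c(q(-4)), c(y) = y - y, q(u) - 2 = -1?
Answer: 216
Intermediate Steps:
P(v, N) = -7 - 7*v (P(v, N) = -7*(v - 1*(-1)) = -7*(v + 1) = -7*(1 + v) = -7 - 7*v)
q(u) = 1 (q(u) = 2 - 1 = 1)
c(y) = 0
F(w, X) = 0
n(z) = 6 + z
18*n(F(P(-1, 2), -3)*(-3) + 6) = 18*(6 + (0*(-3) + 6)) = 18*(6 + (0 + 6)) = 18*(6 + 6) = 18*12 = 216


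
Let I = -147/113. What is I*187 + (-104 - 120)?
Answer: -52801/113 ≈ -467.27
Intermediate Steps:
I = -147/113 (I = -147*1/113 = -147/113 ≈ -1.3009)
I*187 + (-104 - 120) = -147/113*187 + (-104 - 120) = -27489/113 - 224 = -52801/113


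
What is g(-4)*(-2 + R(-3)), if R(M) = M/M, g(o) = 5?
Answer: -5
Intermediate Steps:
R(M) = 1
g(-4)*(-2 + R(-3)) = 5*(-2 + 1) = 5*(-1) = -5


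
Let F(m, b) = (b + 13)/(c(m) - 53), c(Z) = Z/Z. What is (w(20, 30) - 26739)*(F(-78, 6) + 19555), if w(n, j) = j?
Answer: -27158806269/52 ≈ -5.2228e+8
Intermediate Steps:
c(Z) = 1
F(m, b) = -¼ - b/52 (F(m, b) = (b + 13)/(1 - 53) = (13 + b)/(-52) = (13 + b)*(-1/52) = -¼ - b/52)
(w(20, 30) - 26739)*(F(-78, 6) + 19555) = (30 - 26739)*((-¼ - 1/52*6) + 19555) = -26709*((-¼ - 3/26) + 19555) = -26709*(-19/52 + 19555) = -26709*1016841/52 = -27158806269/52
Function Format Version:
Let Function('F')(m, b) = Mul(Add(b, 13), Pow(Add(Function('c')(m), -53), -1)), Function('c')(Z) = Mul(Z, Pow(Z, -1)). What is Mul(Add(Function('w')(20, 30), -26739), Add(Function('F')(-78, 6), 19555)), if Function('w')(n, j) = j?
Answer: Rational(-27158806269, 52) ≈ -5.2228e+8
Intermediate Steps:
Function('c')(Z) = 1
Function('F')(m, b) = Add(Rational(-1, 4), Mul(Rational(-1, 52), b)) (Function('F')(m, b) = Mul(Add(b, 13), Pow(Add(1, -53), -1)) = Mul(Add(13, b), Pow(-52, -1)) = Mul(Add(13, b), Rational(-1, 52)) = Add(Rational(-1, 4), Mul(Rational(-1, 52), b)))
Mul(Add(Function('w')(20, 30), -26739), Add(Function('F')(-78, 6), 19555)) = Mul(Add(30, -26739), Add(Add(Rational(-1, 4), Mul(Rational(-1, 52), 6)), 19555)) = Mul(-26709, Add(Add(Rational(-1, 4), Rational(-3, 26)), 19555)) = Mul(-26709, Add(Rational(-19, 52), 19555)) = Mul(-26709, Rational(1016841, 52)) = Rational(-27158806269, 52)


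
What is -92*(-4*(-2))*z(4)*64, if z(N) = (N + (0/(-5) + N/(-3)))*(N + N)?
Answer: -3014656/3 ≈ -1.0049e+6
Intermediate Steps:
z(N) = 4*N²/3 (z(N) = (N + (0*(-⅕) + N*(-⅓)))*(2*N) = (N + (0 - N/3))*(2*N) = (N - N/3)*(2*N) = (2*N/3)*(2*N) = 4*N²/3)
-92*(-4*(-2))*z(4)*64 = -92*(-4*(-2))*(4/3)*4²*64 = -736*(4/3)*16*64 = -736*64/3*64 = -92*512/3*64 = -47104/3*64 = -3014656/3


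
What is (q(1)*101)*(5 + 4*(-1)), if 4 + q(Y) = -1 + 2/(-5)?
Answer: -2727/5 ≈ -545.40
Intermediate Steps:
q(Y) = -27/5 (q(Y) = -4 + (-1 + 2/(-5)) = -4 + (-1 + 2*(-⅕)) = -4 + (-1 - ⅖) = -4 - 7/5 = -27/5)
(q(1)*101)*(5 + 4*(-1)) = (-27/5*101)*(5 + 4*(-1)) = -2727*(5 - 4)/5 = -2727/5*1 = -2727/5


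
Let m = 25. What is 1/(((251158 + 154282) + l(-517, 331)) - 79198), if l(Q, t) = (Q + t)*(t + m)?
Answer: 1/260026 ≈ 3.8458e-6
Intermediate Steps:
l(Q, t) = (25 + t)*(Q + t) (l(Q, t) = (Q + t)*(t + 25) = (Q + t)*(25 + t) = (25 + t)*(Q + t))
1/(((251158 + 154282) + l(-517, 331)) - 79198) = 1/(((251158 + 154282) + (331² + 25*(-517) + 25*331 - 517*331)) - 79198) = 1/((405440 + (109561 - 12925 + 8275 - 171127)) - 79198) = 1/((405440 - 66216) - 79198) = 1/(339224 - 79198) = 1/260026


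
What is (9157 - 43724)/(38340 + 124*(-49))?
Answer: -34567/32264 ≈ -1.0714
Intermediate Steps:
(9157 - 43724)/(38340 + 124*(-49)) = -34567/(38340 - 6076) = -34567/32264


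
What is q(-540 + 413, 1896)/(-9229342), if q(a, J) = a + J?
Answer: -1769/9229342 ≈ -0.00019167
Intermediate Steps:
q(a, J) = J + a
q(-540 + 413, 1896)/(-9229342) = (1896 + (-540 + 413))/(-9229342) = (1896 - 127)*(-1/9229342) = 1769*(-1/9229342) = -1769/9229342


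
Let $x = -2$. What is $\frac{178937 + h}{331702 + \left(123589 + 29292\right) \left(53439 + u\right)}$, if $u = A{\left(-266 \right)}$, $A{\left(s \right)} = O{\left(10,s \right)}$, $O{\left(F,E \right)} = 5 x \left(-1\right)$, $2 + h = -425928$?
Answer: $- \frac{246993}{8171668271} \approx -3.0226 \cdot 10^{-5}$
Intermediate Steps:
$h = -425930$ ($h = -2 - 425928 = -425930$)
$O{\left(F,E \right)} = 10$ ($O{\left(F,E \right)} = 5 \left(-2\right) \left(-1\right) = \left(-10\right) \left(-1\right) = 10$)
$A{\left(s \right)} = 10$
$u = 10$
$\frac{178937 + h}{331702 + \left(123589 + 29292\right) \left(53439 + u\right)} = \frac{178937 - 425930}{331702 + \left(123589 + 29292\right) \left(53439 + 10\right)} = - \frac{246993}{331702 + 152881 \cdot 53449} = - \frac{246993}{331702 + 8171336569} = - \frac{246993}{8171668271}$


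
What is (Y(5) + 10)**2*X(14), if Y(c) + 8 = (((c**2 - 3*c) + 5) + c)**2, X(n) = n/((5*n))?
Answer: 161604/5 ≈ 32321.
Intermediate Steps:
X(n) = 1/5 (X(n) = n*(1/(5*n)) = 1/5)
Y(c) = -8 + (5 + c**2 - 2*c)**2 (Y(c) = -8 + (((c**2 - 3*c) + 5) + c)**2 = -8 + ((5 + c**2 - 3*c) + c)**2 = -8 + (5 + c**2 - 2*c)**2)
(Y(5) + 10)**2*X(14) = ((-8 + (5 + 5**2 - 2*5)**2) + 10)**2*(1/5) = ((-8 + (5 + 25 - 10)**2) + 10)**2*(1/5) = ((-8 + 20**2) + 10)**2*(1/5) = ((-8 + 400) + 10)**2*(1/5) = (392 + 10)**2*(1/5) = 402**2*(1/5) = 161604*(1/5) = 161604/5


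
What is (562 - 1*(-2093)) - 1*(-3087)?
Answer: 5742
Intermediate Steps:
(562 - 1*(-2093)) - 1*(-3087) = (562 + 2093) + 3087 = 2655 + 3087 = 5742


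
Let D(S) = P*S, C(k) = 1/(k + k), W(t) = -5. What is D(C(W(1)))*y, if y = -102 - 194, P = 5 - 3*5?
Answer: -296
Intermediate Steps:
C(k) = 1/(2*k)
P = -10 (P = 5 - 15 = -10)
D(S) = -10*S
y = -296
D(C(W(1)))*y = -5/(-5)*(-296) = -5*(-1)/5*(-296) = -10*(-⅒)*(-296) = 1*(-296) = -296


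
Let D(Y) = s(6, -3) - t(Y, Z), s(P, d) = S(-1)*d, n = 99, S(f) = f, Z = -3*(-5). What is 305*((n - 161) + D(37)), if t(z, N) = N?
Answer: -22570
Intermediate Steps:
Z = 15
s(P, d) = -d
D(Y) = -12 (D(Y) = -1*(-3) - 1*15 = 3 - 15 = -12)
305*((n - 161) + D(37)) = 305*((99 - 161) - 12) = 305*(-62 - 12) = 305*(-74) = -22570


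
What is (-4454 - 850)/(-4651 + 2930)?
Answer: 5304/1721 ≈ 3.0819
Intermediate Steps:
(-4454 - 850)/(-4651 + 2930) = -5304/(-1721) = -5304*(-1/1721) = 5304/1721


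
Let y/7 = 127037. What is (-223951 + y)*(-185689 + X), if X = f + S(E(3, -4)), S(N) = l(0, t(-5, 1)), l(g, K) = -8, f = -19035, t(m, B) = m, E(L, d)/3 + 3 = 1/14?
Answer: -136209837456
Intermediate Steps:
E(L, d) = -123/14 (E(L, d) = -9 + 3/14 = -123/14)
y = 889259 (y = 7*127037 = 889259)
S(N) = -8
X = -19043 (X = -19035 - 8 = -19043)
(-223951 + y)*(-185689 + X) = (-223951 + 889259)*(-185689 - 19043) = 665308*(-204732) = -136209837456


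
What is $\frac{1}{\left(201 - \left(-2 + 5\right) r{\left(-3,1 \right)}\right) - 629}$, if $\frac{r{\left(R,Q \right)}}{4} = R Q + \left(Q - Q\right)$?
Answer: $- \frac{1}{392} \approx -0.002551$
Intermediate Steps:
$r{\left(R,Q \right)} = 4 Q R$ ($r{\left(R,Q \right)} = 4 \left(R Q + \left(Q - Q\right)\right) = 4 \left(Q R + 0\right) = 4 Q R$)
$\frac{1}{\left(201 - \left(-2 + 5\right) r{\left(-3,1 \right)}\right) - 629} = \frac{1}{\left(201 - \left(-2 + 5\right) 4 \cdot 1 \left(-3\right)\right) - 629} = \frac{1}{\left(201 - 3 \left(-12\right)\right) - 629} = \frac{1}{\left(201 - -36\right) - 629} = \frac{1}{\left(201 + 36\right) - 629} = \frac{1}{237 - 629} = \frac{1}{-392} = - \frac{1}{392}$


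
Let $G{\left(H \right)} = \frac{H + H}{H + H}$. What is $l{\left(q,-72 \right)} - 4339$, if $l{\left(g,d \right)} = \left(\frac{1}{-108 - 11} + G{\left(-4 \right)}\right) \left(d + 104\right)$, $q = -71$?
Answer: $- \frac{512565}{119} \approx -4307.3$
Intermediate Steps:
$G{\left(H \right)} = 1$ ($G{\left(H \right)} = \frac{2 H}{2 H} = 2 H \frac{1}{2 H} = 1$)
$l{\left(g,d \right)} = \frac{12272}{119} + \frac{118 d}{119}$ ($l{\left(g,d \right)} = \left(\frac{1}{-108 - 11} + 1\right) \left(d + 104\right) = \left(\frac{1}{-119} + 1\right) \left(104 + d\right) = \left(- \frac{1}{119} + 1\right) \left(104 + d\right) = \frac{118 \left(104 + d\right)}{119} = \frac{12272}{119} + \frac{118 d}{119}$)
$l{\left(q,-72 \right)} - 4339 = \left(\frac{12272}{119} + \frac{118}{119} \left(-72\right)\right) - 4339 = \left(\frac{12272}{119} - \frac{8496}{119}\right) - 4339 = \frac{3776}{119} - 4339 = - \frac{512565}{119}$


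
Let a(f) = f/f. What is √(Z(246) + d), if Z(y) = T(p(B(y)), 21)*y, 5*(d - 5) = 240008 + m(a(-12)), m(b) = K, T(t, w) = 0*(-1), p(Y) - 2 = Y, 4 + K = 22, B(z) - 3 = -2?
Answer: 7*√24495/5 ≈ 219.11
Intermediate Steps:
B(z) = 1 (B(z) = 3 - 2 = 1)
K = 18 (K = -4 + 22 = 18)
p(Y) = 2 + Y
T(t, w) = 0
a(f) = 1
m(b) = 18
d = 240051/5 (d = 5 + (240008 + 18)/5 = 5 + (⅕)*240026 = 5 + 240026/5 = 240051/5 ≈ 48010.)
Z(y) = 0 (Z(y) = 0*y = 0)
√(Z(246) + d) = √(0 + 240051/5) = √(240051/5) = 7*√24495/5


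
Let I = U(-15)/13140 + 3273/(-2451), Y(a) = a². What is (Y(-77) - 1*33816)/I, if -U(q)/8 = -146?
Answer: 1025265555/45827 ≈ 22373.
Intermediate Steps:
U(q) = 1168 (U(q) = -8*(-146) = 1168)
I = -45827/36765 (I = 1168/13140 + 3273/(-2451) = 1168*(1/13140) + 3273*(-1/2451) = 4/45 - 1091/817 = -45827/36765 ≈ -1.2465)
(Y(-77) - 1*33816)/I = ((-77)² - 1*33816)/(-45827/36765) = (5929 - 33816)*(-36765/45827) = -27887*(-36765/45827) = 1025265555/45827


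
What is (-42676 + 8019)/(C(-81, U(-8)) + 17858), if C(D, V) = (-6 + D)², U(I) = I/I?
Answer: -34657/25427 ≈ -1.3630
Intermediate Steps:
U(I) = 1
(-42676 + 8019)/(C(-81, U(-8)) + 17858) = (-42676 + 8019)/((-6 - 81)² + 17858) = -34657/((-87)² + 17858) = -34657/(7569 + 17858) = -34657/25427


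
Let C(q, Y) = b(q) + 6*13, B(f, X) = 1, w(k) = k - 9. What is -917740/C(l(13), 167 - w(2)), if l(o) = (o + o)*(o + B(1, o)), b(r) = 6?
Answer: -229435/21 ≈ -10925.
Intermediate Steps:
w(k) = -9 + k
l(o) = 2*o*(1 + o) (l(o) = (o + o)*(o + 1) = (2*o)*(1 + o) = 2*o*(1 + o))
C(q, Y) = 84 (C(q, Y) = 6 + 6*13 = 6 + 78 = 84)
-917740/C(l(13), 167 - w(2)) = -917740/84 = -917740*1/84 = -229435/21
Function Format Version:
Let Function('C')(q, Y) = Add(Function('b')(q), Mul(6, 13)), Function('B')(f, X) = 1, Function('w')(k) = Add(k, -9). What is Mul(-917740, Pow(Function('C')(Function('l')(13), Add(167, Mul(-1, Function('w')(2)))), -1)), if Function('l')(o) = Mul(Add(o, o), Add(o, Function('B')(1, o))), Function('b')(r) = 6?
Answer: Rational(-229435, 21) ≈ -10925.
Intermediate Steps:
Function('w')(k) = Add(-9, k)
Function('l')(o) = Mul(2, o, Add(1, o)) (Function('l')(o) = Mul(Add(o, o), Add(o, 1)) = Mul(Mul(2, o), Add(1, o)) = Mul(2, o, Add(1, o)))
Function('C')(q, Y) = 84 (Function('C')(q, Y) = Add(6, Mul(6, 13)) = Add(6, 78) = 84)
Mul(-917740, Pow(Function('C')(Function('l')(13), Add(167, Mul(-1, Function('w')(2)))), -1)) = Mul(-917740, Pow(84, -1)) = Mul(-917740, Rational(1, 84)) = Rational(-229435, 21)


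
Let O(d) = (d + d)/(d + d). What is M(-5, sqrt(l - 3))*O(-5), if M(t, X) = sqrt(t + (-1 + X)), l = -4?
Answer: sqrt(-6 + I*sqrt(7)) ≈ 0.52794 + 2.5057*I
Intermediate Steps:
M(t, X) = sqrt(-1 + X + t)
O(d) = 1 (O(d) = (2*d)/((2*d)) = (2*d)*(1/(2*d)) = 1)
M(-5, sqrt(l - 3))*O(-5) = sqrt(-1 + sqrt(-4 - 3) - 5)*1 = sqrt(-1 + sqrt(-7) - 5)*1 = sqrt(-1 + I*sqrt(7) - 5)*1 = sqrt(-6 + I*sqrt(7))*1 = sqrt(-6 + I*sqrt(7))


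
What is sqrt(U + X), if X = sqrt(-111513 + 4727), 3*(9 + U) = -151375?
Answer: sqrt(-454206 + 9*I*sqrt(106786))/3 ≈ 0.72731 + 224.65*I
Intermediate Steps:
U = -151402/3 (U = -9 + (1/3)*(-151375) = -9 - 151375/3 = -151402/3 ≈ -50467.)
X = I*sqrt(106786) (X = sqrt(-106786) = I*sqrt(106786) ≈ 326.78*I)
sqrt(U + X) = sqrt(-151402/3 + I*sqrt(106786))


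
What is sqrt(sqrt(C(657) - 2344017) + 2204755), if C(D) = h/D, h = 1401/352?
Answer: sqrt(204717004818480 + 4818*I*sqrt(870591314215722))/9636 ≈ 1484.8 + 0.51555*I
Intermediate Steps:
h = 1401/352 (h = 1401*(1/352) = 1401/352 ≈ 3.9801)
C(D) = 1401/(352*D)
sqrt(sqrt(C(657) - 2344017) + 2204755) = sqrt(sqrt((1401/352)/657 - 2344017) + 2204755) = sqrt(sqrt((1401/352)*(1/657) - 2344017) + 2204755) = sqrt(sqrt(467/77088 - 2344017) + 2204755) = sqrt(sqrt(-180695582029/77088) + 2204755) = sqrt(I*sqrt(870591314215722)/19272 + 2204755) = sqrt(2204755 + I*sqrt(870591314215722)/19272)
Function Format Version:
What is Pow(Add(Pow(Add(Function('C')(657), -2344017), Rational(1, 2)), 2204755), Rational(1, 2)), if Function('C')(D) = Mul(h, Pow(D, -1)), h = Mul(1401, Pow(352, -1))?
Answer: Mul(Rational(1, 9636), Pow(Add(204717004818480, Mul(4818, I, Pow(870591314215722, Rational(1, 2)))), Rational(1, 2))) ≈ Add(1484.8, Mul(0.51555, I))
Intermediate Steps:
h = Rational(1401, 352) (h = Mul(1401, Rational(1, 352)) = Rational(1401, 352) ≈ 3.9801)
Function('C')(D) = Mul(Rational(1401, 352), Pow(D, -1))
Pow(Add(Pow(Add(Function('C')(657), -2344017), Rational(1, 2)), 2204755), Rational(1, 2)) = Pow(Add(Pow(Add(Mul(Rational(1401, 352), Pow(657, -1)), -2344017), Rational(1, 2)), 2204755), Rational(1, 2)) = Pow(Add(Pow(Add(Mul(Rational(1401, 352), Rational(1, 657)), -2344017), Rational(1, 2)), 2204755), Rational(1, 2)) = Pow(Add(Pow(Add(Rational(467, 77088), -2344017), Rational(1, 2)), 2204755), Rational(1, 2)) = Pow(Add(Pow(Rational(-180695582029, 77088), Rational(1, 2)), 2204755), Rational(1, 2)) = Pow(Add(Mul(Rational(1, 19272), I, Pow(870591314215722, Rational(1, 2))), 2204755), Rational(1, 2)) = Pow(Add(2204755, Mul(Rational(1, 19272), I, Pow(870591314215722, Rational(1, 2)))), Rational(1, 2))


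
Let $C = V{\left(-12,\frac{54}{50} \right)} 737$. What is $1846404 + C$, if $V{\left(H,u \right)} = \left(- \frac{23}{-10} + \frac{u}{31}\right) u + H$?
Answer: $\frac{71277464481}{38750} \approx 1.8394 \cdot 10^{6}$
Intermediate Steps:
$V{\left(H,u \right)} = H + u \left(\frac{23}{10} + \frac{u}{31}\right)$ ($V{\left(H,u \right)} = \left(\left(-23\right) \left(- \frac{1}{10}\right) + u \frac{1}{31}\right) u + H = \left(\frac{23}{10} + \frac{u}{31}\right) u + H = u \left(\frac{23}{10} + \frac{u}{31}\right) + H = H + u \left(\frac{23}{10} + \frac{u}{31}\right)$)
$C = - \frac{270690519}{38750}$ ($C = \left(-12 + \frac{\left(\frac{54}{50}\right)^{2}}{31} + \frac{23 \cdot \frac{54}{50}}{10}\right) 737 = \left(-12 + \frac{\left(54 \cdot \frac{1}{50}\right)^{2}}{31} + \frac{23 \cdot 54 \cdot \frac{1}{50}}{10}\right) 737 = \left(-12 + \frac{\left(\frac{27}{25}\right)^{2}}{31} + \frac{23}{10} \cdot \frac{27}{25}\right) 737 = \left(-12 + \frac{1}{31} \cdot \frac{729}{625} + \frac{621}{250}\right) 737 = \left(-12 + \frac{729}{19375} + \frac{621}{250}\right) 737 = \left(- \frac{367287}{38750}\right) 737 = - \frac{270690519}{38750} \approx -6985.6$)
$1846404 + C = 1846404 - \frac{270690519}{38750} = \frac{71277464481}{38750}$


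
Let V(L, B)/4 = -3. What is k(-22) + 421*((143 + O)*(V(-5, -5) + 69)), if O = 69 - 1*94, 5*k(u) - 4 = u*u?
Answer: 14158718/5 ≈ 2.8317e+6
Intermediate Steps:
k(u) = ⅘ + u²/5 (k(u) = ⅘ + (u*u)/5 = ⅘ + u²/5)
V(L, B) = -12 (V(L, B) = 4*(-3) = -12)
O = -25 (O = 69 - 94 = -25)
k(-22) + 421*((143 + O)*(V(-5, -5) + 69)) = (⅘ + (⅕)*(-22)²) + 421*((143 - 25)*(-12 + 69)) = (⅘ + (⅕)*484) + 421*(118*57) = (⅘ + 484/5) + 421*6726 = 488/5 + 2831646 = 14158718/5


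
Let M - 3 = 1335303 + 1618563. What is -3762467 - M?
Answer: -6716336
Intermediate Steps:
M = 2953869 (M = 3 + (1335303 + 1618563) = 3 + 2953866 = 2953869)
-3762467 - M = -3762467 - 1*2953869 = -3762467 - 2953869 = -6716336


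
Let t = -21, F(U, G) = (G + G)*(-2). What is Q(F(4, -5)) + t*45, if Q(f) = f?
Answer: -925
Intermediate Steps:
F(U, G) = -4*G (F(U, G) = (2*G)*(-2) = -4*G)
Q(F(4, -5)) + t*45 = -4*(-5) - 21*45 = 20 - 945 = -925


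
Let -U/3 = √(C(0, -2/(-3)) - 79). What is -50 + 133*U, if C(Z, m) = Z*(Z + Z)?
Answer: -50 - 399*I*√79 ≈ -50.0 - 3546.4*I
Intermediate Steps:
C(Z, m) = 2*Z² (C(Z, m) = Z*(2*Z) = 2*Z²)
U = -3*I*√79 (U = -3*√(2*0² - 79) = -3*√(2*0 - 79) = -3*√(0 - 79) = -3*I*√79 ≈ -26.665*I)
-50 + 133*U = -50 + 133*(-3*I*√79) = -50 - 399*I*√79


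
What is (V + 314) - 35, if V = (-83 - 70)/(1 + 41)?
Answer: 3855/14 ≈ 275.36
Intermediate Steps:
V = -51/14 (V = -153/42 = -153*1/42 = -51/14 ≈ -3.6429)
(V + 314) - 35 = (-51/14 + 314) - 35 = 4345/14 - 35 = 3855/14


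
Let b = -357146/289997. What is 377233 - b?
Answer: 109396795447/289997 ≈ 3.7723e+5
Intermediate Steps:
b = -357146/289997 (b = -357146*1/289997 = -357146/289997 ≈ -1.2316)
377233 - b = 377233 - 1*(-357146/289997) = 377233 + 357146/289997 = 109396795447/289997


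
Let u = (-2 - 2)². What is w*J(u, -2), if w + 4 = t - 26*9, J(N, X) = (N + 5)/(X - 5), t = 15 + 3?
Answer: 660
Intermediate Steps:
t = 18
u = 16 (u = (-4)² = 16)
J(N, X) = (5 + N)/(-5 + X)
w = -220 (w = -4 + (18 - 26*9) = -4 + (18 - 234) = -4 - 216 = -220)
w*J(u, -2) = -220*(5 + 16)/(-5 - 2) = -220*21/(-7) = -(-220)*21/7 = -220*(-3) = 660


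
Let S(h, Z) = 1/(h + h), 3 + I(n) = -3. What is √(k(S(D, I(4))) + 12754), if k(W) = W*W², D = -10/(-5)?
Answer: √816257/8 ≈ 112.93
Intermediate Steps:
I(n) = -6 (I(n) = -3 - 3 = -6)
D = 2 (D = -10*(-1)/5 = -1*(-2) = 2)
S(h, Z) = 1/(2*h)
k(W) = W³
√(k(S(D, I(4))) + 12754) = √(((½)/2)³ + 12754) = √(((½)*(½))³ + 12754) = √((¼)³ + 12754) = √(1/64 + 12754) = √(816257/64) = √816257/8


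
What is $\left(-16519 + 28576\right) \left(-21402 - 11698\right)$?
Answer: $-399086700$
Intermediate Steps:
$\left(-16519 + 28576\right) \left(-21402 - 11698\right) = 12057 \left(-33100\right) = -399086700$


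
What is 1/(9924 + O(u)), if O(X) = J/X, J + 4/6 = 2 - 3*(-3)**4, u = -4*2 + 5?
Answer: 9/90041 ≈ 9.9954e-5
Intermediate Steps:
u = -3 (u = -8 + 5 = -3)
J = -725/3 (J = -2/3 + (2 - 3*(-3)**4) = -2/3 + (2 - 3*81) = -2/3 + (2 - 243) = -2/3 - 241 = -725/3 ≈ -241.67)
O(X) = -725/(3*X)
1/(9924 + O(u)) = 1/(9924 - 725/3/(-3)) = 1/(9924 - 725/3*(-1/3)) = 1/(9924 + 725/9) = 1/(90041/9) = 9/90041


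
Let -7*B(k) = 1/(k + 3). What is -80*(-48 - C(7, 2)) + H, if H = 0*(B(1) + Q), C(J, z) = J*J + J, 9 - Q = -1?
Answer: 8320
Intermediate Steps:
B(k) = -1/(7*(3 + k)) (B(k) = -1/(7*(k + 3)) = -1/(7*(3 + k)))
Q = 10 (Q = 9 - 1*(-1) = 9 + 1 = 10)
C(J, z) = J + J² (C(J, z) = J² + J = J + J²)
H = 0 (H = 0*(-1/(21 + 7*1) + 10) = 0*(-1/(21 + 7) + 10) = 0*(-1/28 + 10) = 0*(279/28) = 0)
-80*(-48 - C(7, 2)) + H = -80*(-48 - 7*(1 + 7)) + 0 = -80*(-48 - 7*8) + 0 = -80*(-48 - 1*56) + 0 = -80*(-48 - 56) + 0 = -80*(-104) + 0 = 8320 + 0 = 8320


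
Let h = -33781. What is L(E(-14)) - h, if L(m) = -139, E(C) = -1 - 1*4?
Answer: 33642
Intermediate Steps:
E(C) = -5 (E(C) = -1 - 4 = -5)
L(E(-14)) - h = -139 - 1*(-33781) = -139 + 33781 = 33642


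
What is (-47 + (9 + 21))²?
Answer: 289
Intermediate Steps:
(-47 + (9 + 21))² = (-47 + 30)² = (-17)² = 289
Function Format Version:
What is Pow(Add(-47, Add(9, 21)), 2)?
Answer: 289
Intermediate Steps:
Pow(Add(-47, Add(9, 21)), 2) = Pow(Add(-47, 30), 2) = Pow(-17, 2) = 289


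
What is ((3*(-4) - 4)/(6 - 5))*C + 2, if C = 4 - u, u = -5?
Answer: -142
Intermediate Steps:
C = 9 (C = 4 - 1*(-5) = 4 + 5 = 9)
((3*(-4) - 4)/(6 - 5))*C + 2 = ((3*(-4) - 4)/(6 - 5))*9 + 2 = ((-12 - 4)/1)*9 + 2 = -16*1*9 + 2 = -16*9 + 2 = -144 + 2 = -142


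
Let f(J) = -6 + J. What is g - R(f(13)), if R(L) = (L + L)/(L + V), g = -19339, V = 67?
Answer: -715550/37 ≈ -19339.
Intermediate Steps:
R(L) = 2*L/(67 + L) (R(L) = (L + L)/(L + 67) = (2*L)/(67 + L) = 2*L/(67 + L))
g - R(f(13)) = -19339 - 2*(-6 + 13)/(67 + (-6 + 13)) = -19339 - 2*7/(67 + 7) = -19339 - 2*7/74 = -19339 - 1*7/37 = -19339 - 7/37 = -715550/37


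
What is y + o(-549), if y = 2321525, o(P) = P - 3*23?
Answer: 2320907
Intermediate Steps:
o(P) = -69 + P (o(P) = P - 69 = -69 + P)
y + o(-549) = 2321525 + (-69 - 549) = 2321525 - 618 = 2320907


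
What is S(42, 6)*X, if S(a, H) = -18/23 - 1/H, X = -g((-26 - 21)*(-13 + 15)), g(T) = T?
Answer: -6157/69 ≈ -89.232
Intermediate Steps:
X = 94 (X = -(-26 - 21)*(-13 + 15) = -(-47)*2 = -1*(-94) = 94)
S(a, H) = -18/23 - 1/H (S(a, H) = -18*1/23 - 1/H = -18/23 - 1/H)
S(42, 6)*X = (-18/23 - 1/6)*94 = (-18/23 - 1*⅙)*94 = (-18/23 - ⅙)*94 = -131/138*94 = -6157/69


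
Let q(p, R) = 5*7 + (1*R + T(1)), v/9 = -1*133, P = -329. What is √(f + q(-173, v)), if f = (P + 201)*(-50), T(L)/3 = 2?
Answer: 2*√1311 ≈ 72.416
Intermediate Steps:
T(L) = 6 (T(L) = 3*2 = 6)
v = -1197 (v = 9*(-1*133) = 9*(-133) = -1197)
f = 6400 (f = (-329 + 201)*(-50) = -128*(-50) = 6400)
q(p, R) = 41 + R (q(p, R) = 5*7 + (1*R + 6) = 35 + (R + 6) = 35 + (6 + R) = 41 + R)
√(f + q(-173, v)) = √(6400 + (41 - 1197)) = √(6400 - 1156) = √5244 = 2*√1311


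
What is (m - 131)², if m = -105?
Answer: 55696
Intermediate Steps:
(m - 131)² = (-105 - 131)² = (-236)² = 55696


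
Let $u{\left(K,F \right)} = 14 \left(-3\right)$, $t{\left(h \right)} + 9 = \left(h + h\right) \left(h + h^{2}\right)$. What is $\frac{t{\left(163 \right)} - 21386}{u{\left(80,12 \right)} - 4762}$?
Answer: $- \frac{8693237}{4804} \approx -1809.6$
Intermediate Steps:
$t{\left(h \right)} = -9 + 2 h \left(h + h^{2}\right)$ ($t{\left(h \right)} = -9 + \left(h + h\right) \left(h + h^{2}\right) = -9 + 2 h \left(h + h^{2}\right)$)
$u{\left(K,F \right)} = -42$
$\frac{t{\left(163 \right)} - 21386}{u{\left(80,12 \right)} - 4762} = \frac{\left(-9 + 2 \cdot 163^{2} + 2 \cdot 163^{3}\right) - 21386}{-42 - 4762} = \frac{\left(-9 + 2 \cdot 26569 + 2 \cdot 4330747\right) - 21386}{-4804} = \left(\left(-9 + 53138 + 8661494\right) - 21386\right) \left(- \frac{1}{4804}\right) = \left(8714623 - 21386\right) \left(- \frac{1}{4804}\right) = 8693237 \left(- \frac{1}{4804}\right) = - \frac{8693237}{4804}$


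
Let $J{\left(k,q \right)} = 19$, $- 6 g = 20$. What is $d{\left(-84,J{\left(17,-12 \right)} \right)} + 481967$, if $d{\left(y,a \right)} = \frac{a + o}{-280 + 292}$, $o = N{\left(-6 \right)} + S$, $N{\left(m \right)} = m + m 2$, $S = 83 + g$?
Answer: $\frac{8675527}{18} \approx 4.8197 \cdot 10^{5}$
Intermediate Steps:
$g = - \frac{10}{3}$ ($g = \left(- \frac{1}{6}\right) 20 = - \frac{10}{3} \approx -3.3333$)
$S = \frac{239}{3}$ ($S = 83 - \frac{10}{3} = \frac{239}{3} \approx 79.667$)
$N{\left(m \right)} = 3 m$ ($N{\left(m \right)} = m + 2 m = 3 m$)
$o = \frac{185}{3}$ ($o = 3 \left(-6\right) + \frac{239}{3} = -18 + \frac{239}{3} = \frac{185}{3} \approx 61.667$)
$d{\left(y,a \right)} = \frac{185}{36} + \frac{a}{12}$ ($d{\left(y,a \right)} = \frac{a + \frac{185}{3}}{-280 + 292} = \frac{\frac{185}{3} + a}{12} = \left(\frac{185}{3} + a\right) \frac{1}{12} = \frac{185}{36} + \frac{a}{12}$)
$d{\left(-84,J{\left(17,-12 \right)} \right)} + 481967 = \left(\frac{185}{36} + \frac{1}{12} \cdot 19\right) + 481967 = \left(\frac{185}{36} + \frac{19}{12}\right) + 481967 = \frac{121}{18} + 481967 = \frac{8675527}{18}$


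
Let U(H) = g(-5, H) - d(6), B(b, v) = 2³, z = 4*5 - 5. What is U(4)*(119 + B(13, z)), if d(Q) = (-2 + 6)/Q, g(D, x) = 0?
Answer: -254/3 ≈ -84.667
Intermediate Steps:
z = 15 (z = 20 - 5 = 15)
B(b, v) = 8
d(Q) = 4/Q
U(H) = -⅔ (U(H) = 0 - 4/6 = 0 - 1*⅔ = 0 - ⅔ = -⅔)
U(4)*(119 + B(13, z)) = -2*(119 + 8)/3 = -⅔*127 = -254/3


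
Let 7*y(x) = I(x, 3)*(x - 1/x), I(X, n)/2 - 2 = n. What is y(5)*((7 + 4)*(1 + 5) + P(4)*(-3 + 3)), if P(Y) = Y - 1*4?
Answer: 3168/7 ≈ 452.57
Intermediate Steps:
P(Y) = -4 + Y (P(Y) = Y - 4 = -4 + Y)
I(X, n) = 4 + 2*n
y(x) = -10/(7*x) + 10*x/7 (y(x) = ((4 + 2*3)*(x - 1/x))/7 = ((4 + 6)*(x - 1/x))/7 = (10*(x - 1/x))/7 = (-10/x + 10*x)/7 = -10/(7*x) + 10*x/7)
y(5)*((7 + 4)*(1 + 5) + P(4)*(-3 + 3)) = ((10/7)*(-1 + 5**2)/5)*((7 + 4)*(1 + 5) + (-4 + 4)*(-3 + 3)) = ((10/7)*(1/5)*(-1 + 25))*(11*6 + 0*0) = ((10/7)*(1/5)*24)*(66 + 0) = (48/7)*66 = 3168/7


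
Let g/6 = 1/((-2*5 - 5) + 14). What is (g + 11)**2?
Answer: 25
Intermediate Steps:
g = -6 (g = 6/((-2*5 - 5) + 14) = 6/((-10 - 5) + 14) = 6/(-15 + 14) = 6/(-1) = 6*(-1) = -6)
(g + 11)**2 = (-6 + 11)**2 = 5**2 = 25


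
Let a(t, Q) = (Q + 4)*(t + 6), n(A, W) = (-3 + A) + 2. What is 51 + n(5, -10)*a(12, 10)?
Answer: 1059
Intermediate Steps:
n(A, W) = -1 + A
a(t, Q) = (4 + Q)*(6 + t)
51 + n(5, -10)*a(12, 10) = 51 + (-1 + 5)*(24 + 4*12 + 6*10 + 10*12) = 51 + 4*(24 + 48 + 60 + 120) = 51 + 4*252 = 51 + 1008 = 1059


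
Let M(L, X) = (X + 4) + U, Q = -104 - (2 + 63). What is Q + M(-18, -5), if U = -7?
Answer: -177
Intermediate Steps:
Q = -169 (Q = -104 - 1*65 = -104 - 65 = -169)
M(L, X) = -3 + X (M(L, X) = (X + 4) - 7 = (4 + X) - 7 = -3 + X)
Q + M(-18, -5) = -169 + (-3 - 5) = -169 - 8 = -177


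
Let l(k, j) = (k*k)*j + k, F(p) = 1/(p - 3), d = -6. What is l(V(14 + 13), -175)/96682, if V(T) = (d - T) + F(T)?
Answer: -109513159/55688832 ≈ -1.9665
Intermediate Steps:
F(p) = 1/(-3 + p)
V(T) = -6 + 1/(-3 + T) - T (V(T) = (-6 - T) + 1/(-3 + T) = -6 + 1/(-3 + T) - T)
l(k, j) = k + j*k² (l(k, j) = k²*j + k = j*k² + k = k + j*k²)
l(V(14 + 13), -175)/96682 = (((19 - (14 + 13)² - 3*(14 + 13))/(-3 + (14 + 13)))*(1 - 175*(19 - (14 + 13)² - 3*(14 + 13))/(-3 + (14 + 13))))/96682 = (((19 - 1*27² - 3*27)/(-3 + 27))*(1 - 175*(19 - 1*27² - 3*27)/(-3 + 27)))*(1/96682) = (((19 - 1*729 - 81)/24)*(1 - 175*(19 - 1*729 - 81)/24))*(1/96682) = (((19 - 729 - 81)/24)*(1 - 175*(19 - 729 - 81)/24))*(1/96682) = (((1/24)*(-791))*(1 - 175*(-791)/24))*(1/96682) = -791*(1 - 175*(-791/24))/24*(1/96682) = -791*(1 + 138425/24)/24*(1/96682) = -791/24*138449/24*(1/96682) = -109513159/576*1/96682 = -109513159/55688832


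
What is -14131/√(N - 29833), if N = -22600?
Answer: 14131*I*√52433/52433 ≈ 61.712*I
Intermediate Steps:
-14131/√(N - 29833) = -14131/√(-22600 - 29833) = -14131*(-I*√52433/52433) = -(-14131)*I*√52433/52433 = 14131*I*√52433/52433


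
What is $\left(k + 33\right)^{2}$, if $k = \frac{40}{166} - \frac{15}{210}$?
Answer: $\frac{1485562849}{1350244} \approx 1100.2$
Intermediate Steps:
$k = \frac{197}{1162}$ ($k = 40 \cdot \frac{1}{166} - \frac{1}{14} = \frac{20}{83} - \frac{1}{14} = \frac{197}{1162} \approx 0.16954$)
$\left(k + 33\right)^{2} = \left(\frac{197}{1162} + 33\right)^{2} = \left(\frac{38543}{1162}\right)^{2} = \frac{1485562849}{1350244}$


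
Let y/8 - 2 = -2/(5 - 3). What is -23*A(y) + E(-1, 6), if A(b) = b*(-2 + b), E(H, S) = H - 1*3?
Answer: -1108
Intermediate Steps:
y = 8 (y = 16 + 8*(-2/(5 - 3)) = 16 + 8*(-2/2) = 16 + 8*(-2*1/2) = 16 + 8*(-1) = 16 - 8 = 8)
E(H, S) = -3 + H (E(H, S) = H - 3 = -3 + H)
-23*A(y) + E(-1, 6) = -184*(-2 + 8) + (-3 - 1) = -184*6 - 4 = -23*48 - 4 = -1104 - 4 = -1108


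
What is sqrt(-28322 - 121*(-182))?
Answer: 30*I*sqrt(7) ≈ 79.373*I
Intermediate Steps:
sqrt(-28322 - 121*(-182)) = sqrt(-28322 + 22022) = sqrt(-6300) = 30*I*sqrt(7)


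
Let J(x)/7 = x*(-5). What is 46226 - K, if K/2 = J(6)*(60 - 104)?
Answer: 27746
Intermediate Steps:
J(x) = -35*x (J(x) = 7*(x*(-5)) = 7*(-5*x) = -35*x)
K = 18480 (K = 2*((-35*6)*(60 - 104)) = 2*(-210*(-44)) = 2*9240 = 18480)
46226 - K = 46226 - 1*18480 = 46226 - 18480 = 27746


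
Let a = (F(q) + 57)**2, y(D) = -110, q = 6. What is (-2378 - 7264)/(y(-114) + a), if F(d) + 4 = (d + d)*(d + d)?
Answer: -9642/38699 ≈ -0.24915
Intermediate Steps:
F(d) = -4 + 4*d**2 (F(d) = -4 + (d + d)*(d + d) = -4 + (2*d)*(2*d) = -4 + 4*d**2)
a = 38809 (a = ((-4 + 4*6**2) + 57)**2 = ((-4 + 4*36) + 57)**2 = ((-4 + 144) + 57)**2 = (140 + 57)**2 = 197**2 = 38809)
(-2378 - 7264)/(y(-114) + a) = (-2378 - 7264)/(-110 + 38809) = -9642/38699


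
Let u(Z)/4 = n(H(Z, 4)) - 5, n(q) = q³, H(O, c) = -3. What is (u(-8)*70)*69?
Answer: -618240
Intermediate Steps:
u(Z) = -128 (u(Z) = 4*((-3)³ - 5) = 4*(-27 - 5) = 4*(-32) = -128)
(u(-8)*70)*69 = -128*70*69 = -8960*69 = -618240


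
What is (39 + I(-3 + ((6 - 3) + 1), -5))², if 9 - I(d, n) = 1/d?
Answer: 2209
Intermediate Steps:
I(d, n) = 9 - 1/d
(39 + I(-3 + ((6 - 3) + 1), -5))² = (39 + (9 - 1/(-3 + ((6 - 3) + 1))))² = (39 + (9 - 1/(-3 + (3 + 1))))² = (39 + (9 - 1/(-3 + 4)))² = (39 + (9 - 1/1))² = (39 + (9 - 1*1))² = (39 + (9 - 1))² = (39 + 8)² = 47² = 2209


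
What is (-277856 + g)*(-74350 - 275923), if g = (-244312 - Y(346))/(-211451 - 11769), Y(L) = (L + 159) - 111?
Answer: 10862451140775311/111610 ≈ 9.7325e+10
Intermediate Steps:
Y(L) = 48 + L (Y(L) = (159 + L) - 111 = 48 + L)
g = 122353/111610 (g = (-244312 - (48 + 346))/(-211451 - 11769) = (-244312 - 1*394)/(-223220) = (-244312 - 394)*(-1/223220) = -244706*(-1/223220) = 122353/111610 ≈ 1.0963)
(-277856 + g)*(-74350 - 275923) = (-277856 + 122353/111610)*(-74350 - 275923) = -31011385807/111610*(-350273) = 10862451140775311/111610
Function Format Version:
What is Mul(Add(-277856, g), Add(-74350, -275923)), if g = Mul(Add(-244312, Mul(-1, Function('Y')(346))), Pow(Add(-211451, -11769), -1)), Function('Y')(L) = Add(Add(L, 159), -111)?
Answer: Rational(10862451140775311, 111610) ≈ 9.7325e+10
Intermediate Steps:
Function('Y')(L) = Add(48, L) (Function('Y')(L) = Add(Add(159, L), -111) = Add(48, L))
g = Rational(122353, 111610) (g = Mul(Add(-244312, Mul(-1, Add(48, 346))), Pow(Add(-211451, -11769), -1)) = Mul(Add(-244312, Mul(-1, 394)), Pow(-223220, -1)) = Mul(Add(-244312, -394), Rational(-1, 223220)) = Mul(-244706, Rational(-1, 223220)) = Rational(122353, 111610) ≈ 1.0963)
Mul(Add(-277856, g), Add(-74350, -275923)) = Mul(Add(-277856, Rational(122353, 111610)), Add(-74350, -275923)) = Mul(Rational(-31011385807, 111610), -350273) = Rational(10862451140775311, 111610)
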